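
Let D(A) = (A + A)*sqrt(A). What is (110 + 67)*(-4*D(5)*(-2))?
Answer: 14160*sqrt(5) ≈ 31663.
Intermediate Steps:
D(A) = 2*A**(3/2) (D(A) = (2*A)*sqrt(A) = 2*A**(3/2))
(110 + 67)*(-4*D(5)*(-2)) = (110 + 67)*(-8*5**(3/2)*(-2)) = 177*(-8*5*sqrt(5)*(-2)) = 177*(-40*sqrt(5)*(-2)) = 177*(80*sqrt(5)) = 14160*sqrt(5)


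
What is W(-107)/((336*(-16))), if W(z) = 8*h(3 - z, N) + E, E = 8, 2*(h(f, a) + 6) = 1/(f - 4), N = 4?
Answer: 353/47488 ≈ 0.0074335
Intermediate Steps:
h(f, a) = -6 + 1/(2*(-4 + f)) (h(f, a) = -6 + 1/(2*(f - 4)) = -6 + 1/(2*(-4 + f)))
W(z) = 8 + 4*(13 + 12*z)/(-1 - z) (W(z) = 8*((49 - 12*(3 - z))/(2*(-4 + (3 - z)))) + 8 = 8*((49 + (-36 + 12*z))/(2*(-1 - z))) + 8 = 8*((13 + 12*z)/(2*(-1 - z))) + 8 = 4*(13 + 12*z)/(-1 - z) + 8 = 8 + 4*(13 + 12*z)/(-1 - z))
W(-107)/((336*(-16))) = (4*(-11 - 10*(-107))/(1 - 107))/((336*(-16))) = (4*(-11 + 1070)/(-106))/(-5376) = (4*(-1/106)*1059)*(-1/5376) = -2118/53*(-1/5376) = 353/47488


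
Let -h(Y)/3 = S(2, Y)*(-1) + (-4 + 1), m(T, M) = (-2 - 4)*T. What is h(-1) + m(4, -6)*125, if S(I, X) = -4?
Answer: -3003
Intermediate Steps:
m(T, M) = -6*T
h(Y) = -3 (h(Y) = -3*(-4*(-1) + (-4 + 1)) = -3*(4 - 3) = -3*1 = -3)
h(-1) + m(4, -6)*125 = -3 - 6*4*125 = -3 - 24*125 = -3 - 3000 = -3003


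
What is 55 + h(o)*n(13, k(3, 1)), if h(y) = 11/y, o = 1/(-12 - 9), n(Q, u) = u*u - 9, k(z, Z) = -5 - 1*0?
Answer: -3641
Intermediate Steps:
k(z, Z) = -5 (k(z, Z) = -5 + 0 = -5)
n(Q, u) = -9 + u² (n(Q, u) = u² - 9 = -9 + u²)
o = -1/21 (o = 1/(-21) = -1/21 ≈ -0.047619)
55 + h(o)*n(13, k(3, 1)) = 55 + (11/(-1/21))*(-9 + (-5)²) = 55 + (11*(-21))*(-9 + 25) = 55 - 231*16 = 55 - 3696 = -3641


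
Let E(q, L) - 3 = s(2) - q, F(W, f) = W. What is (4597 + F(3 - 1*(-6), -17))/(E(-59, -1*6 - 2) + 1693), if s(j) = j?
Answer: 658/251 ≈ 2.6215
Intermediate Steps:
E(q, L) = 5 - q (E(q, L) = 3 + (2 - q) = 5 - q)
(4597 + F(3 - 1*(-6), -17))/(E(-59, -1*6 - 2) + 1693) = (4597 + (3 - 1*(-6)))/((5 - 1*(-59)) + 1693) = (4597 + (3 + 6))/((5 + 59) + 1693) = (4597 + 9)/(64 + 1693) = 4606/1757 = 4606*(1/1757) = 658/251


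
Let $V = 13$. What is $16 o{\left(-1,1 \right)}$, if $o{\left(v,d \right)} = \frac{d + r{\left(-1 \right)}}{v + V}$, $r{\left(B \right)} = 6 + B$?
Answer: $8$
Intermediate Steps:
$o{\left(v,d \right)} = \frac{5 + d}{13 + v}$ ($o{\left(v,d \right)} = \frac{d + \left(6 - 1\right)}{v + 13} = \frac{d + 5}{13 + v} = \frac{5 + d}{13 + v}$)
$16 o{\left(-1,1 \right)} = 16 \frac{5 + 1}{13 - 1} = 16 \cdot \frac{1}{12} \cdot 6 = 16 \cdot \frac{1}{2} = 8$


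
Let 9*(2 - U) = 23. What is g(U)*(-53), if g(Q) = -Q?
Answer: -265/9 ≈ -29.444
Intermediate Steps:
U = -5/9 (U = 2 - ⅑*23 = 2 - 23/9 = -5/9 ≈ -0.55556)
g(U)*(-53) = -1*(-5/9)*(-53) = (5/9)*(-53) = -265/9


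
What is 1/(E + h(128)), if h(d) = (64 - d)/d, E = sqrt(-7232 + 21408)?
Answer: 2/56703 + 16*sqrt(886)/56703 ≈ 0.0084343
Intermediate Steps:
E = 4*sqrt(886) (E = sqrt(14176) = 4*sqrt(886) ≈ 119.06)
h(d) = (64 - d)/d
1/(E + h(128)) = 1/(4*sqrt(886) + (64 - 1*128)/128) = 1/(4*sqrt(886) + (64 - 128)/128) = 1/(4*sqrt(886) + (1/128)*(-64)) = 1/(4*sqrt(886) - 1/2) = 1/(-1/2 + 4*sqrt(886))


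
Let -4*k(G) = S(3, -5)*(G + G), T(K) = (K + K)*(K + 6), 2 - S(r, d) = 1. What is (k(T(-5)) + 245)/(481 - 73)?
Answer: 125/204 ≈ 0.61275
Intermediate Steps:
S(r, d) = 1 (S(r, d) = 2 - 1*1 = 2 - 1 = 1)
T(K) = 2*K*(6 + K) (T(K) = (2*K)*(6 + K) = 2*K*(6 + K))
k(G) = -G/2 (k(G) = -(G + G)/4 = -2*G/4 = -G/2)
(k(T(-5)) + 245)/(481 - 73) = (-(-5)*(6 - 5) + 245)/(481 - 73) = (-(-5) + 245)/408 = (-½*(-10) + 245)*(1/408) = (5 + 245)*(1/408) = 250*(1/408) = 125/204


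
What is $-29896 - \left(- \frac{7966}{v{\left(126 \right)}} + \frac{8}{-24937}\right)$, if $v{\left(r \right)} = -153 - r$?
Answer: $- \frac{208197763918}{6957423} \approx -29925.0$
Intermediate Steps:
$-29896 - \left(- \frac{7966}{v{\left(126 \right)}} + \frac{8}{-24937}\right) = -29896 - \left(- \frac{7966}{-153 - 126} + \frac{8}{-24937}\right) = -29896 - \left(- \frac{7966}{-153 - 126} + 8 \left(- \frac{1}{24937}\right)\right) = -29896 - \left(- \frac{7966}{-279} - \frac{8}{24937}\right) = -29896 - \left(\left(-7966\right) \left(- \frac{1}{279}\right) - \frac{8}{24937}\right) = -29896 - \left(\frac{7966}{279} - \frac{8}{24937}\right) = -29896 - \frac{198645910}{6957423} = - \frac{208197763918}{6957423}$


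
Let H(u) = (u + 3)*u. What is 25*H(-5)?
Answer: 250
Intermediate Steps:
H(u) = u*(3 + u) (H(u) = (3 + u)*u = u*(3 + u))
25*H(-5) = 25*(-5*(3 - 5)) = 25*(-5*(-2)) = 25*10 = 250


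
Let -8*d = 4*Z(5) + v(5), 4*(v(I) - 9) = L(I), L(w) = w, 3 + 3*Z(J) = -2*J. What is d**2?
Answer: 7225/9216 ≈ 0.78396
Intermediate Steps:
Z(J) = -1 - 2*J/3 (Z(J) = -1 + (-2*J)/3 = -1 - 2*J/3)
v(I) = 9 + I/4
d = 85/96 (d = -(4*(-1 - 2/3*5) + (9 + (1/4)*5))/8 = -(4*(-1 - 10/3) + (9 + 5/4))/8 = -(4*(-13/3) + 41/4)/8 = -(-52/3 + 41/4)/8 = -1/8*(-85/12) = 85/96 ≈ 0.88542)
d**2 = (85/96)**2 = 7225/9216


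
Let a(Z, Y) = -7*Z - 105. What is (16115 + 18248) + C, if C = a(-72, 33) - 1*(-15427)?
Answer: 50189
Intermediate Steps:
a(Z, Y) = -105 - 7*Z
C = 15826 (C = (-105 - 7*(-72)) - 1*(-15427) = (-105 + 504) + 15427 = 399 + 15427 = 15826)
(16115 + 18248) + C = (16115 + 18248) + 15826 = 34363 + 15826 = 50189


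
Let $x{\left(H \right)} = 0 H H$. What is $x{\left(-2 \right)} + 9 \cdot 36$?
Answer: $324$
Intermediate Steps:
$x{\left(H \right)} = 0$ ($x{\left(H \right)} = 0 H = 0$)
$x{\left(-2 \right)} + 9 \cdot 36 = 0 + 9 \cdot 36 = 0 + 324 = 324$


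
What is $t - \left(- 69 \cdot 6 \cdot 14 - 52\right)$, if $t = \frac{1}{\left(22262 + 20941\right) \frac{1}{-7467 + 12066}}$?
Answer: $\frac{84218581}{14401} \approx 5848.1$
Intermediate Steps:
$t = \frac{1533}{14401}$ ($t = \frac{1}{43203 \cdot \frac{1}{4599}} = \frac{1}{\frac{14401}{1533}} = \frac{1533}{14401} \approx 0.10645$)
$t - \left(- 69 \cdot 6 \cdot 14 - 52\right) = \frac{1533}{14401} - \left(- 69 \cdot 6 \cdot 14 - 52\right) = \frac{1533}{14401} - \left(\left(-69\right) 84 - 52\right) = \frac{1533}{14401} - \left(-5796 - 52\right) = \frac{1533}{14401} - -5848 = \frac{1533}{14401} + 5848 = \frac{84218581}{14401}$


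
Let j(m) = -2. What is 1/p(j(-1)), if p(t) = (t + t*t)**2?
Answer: 1/4 ≈ 0.25000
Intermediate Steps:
p(t) = (t + t**2)**2
1/p(j(-1)) = 1/((-2)**2*(1 - 2)**2) = 1/(4*(-1)**2) = 1/(4*1) = 1/4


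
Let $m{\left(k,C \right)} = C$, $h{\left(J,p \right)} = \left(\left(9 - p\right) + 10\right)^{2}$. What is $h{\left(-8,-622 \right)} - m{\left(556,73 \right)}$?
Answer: $410808$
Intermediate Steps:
$h{\left(J,p \right)} = \left(19 - p\right)^{2}$
$h{\left(-8,-622 \right)} - m{\left(556,73 \right)} = \left(-19 - 622\right)^{2} - 73 = \left(-641\right)^{2} - 73 = 410881 - 73 = 410808$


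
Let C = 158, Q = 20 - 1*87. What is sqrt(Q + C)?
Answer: sqrt(91) ≈ 9.5394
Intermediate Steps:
Q = -67 (Q = 20 - 87 = -67)
sqrt(Q + C) = sqrt(-67 + 158) = sqrt(91)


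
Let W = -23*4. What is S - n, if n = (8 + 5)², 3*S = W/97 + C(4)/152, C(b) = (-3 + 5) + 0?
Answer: -3744499/22116 ≈ -169.31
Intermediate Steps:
W = -92
C(b) = 2 (C(b) = 2 + 0 = 2)
S = -6895/22116 (S = (-92/97 + 2/152)/3 = (-92*1/97 + 2*(1/152))/3 = (-92/97 + 1/76)/3 = (⅓)*(-6895/7372) = -6895/22116 ≈ -0.31177)
n = 169 (n = 13² = 169)
S - n = -6895/22116 - 1*169 = -6895/22116 - 169 = -3744499/22116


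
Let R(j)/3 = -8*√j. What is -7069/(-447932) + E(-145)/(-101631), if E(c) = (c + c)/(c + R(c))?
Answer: 517857797339/32822643283332 + 16*I*√145/24425317 ≈ 0.015777 + 7.8879e-6*I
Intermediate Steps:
R(j) = -24*√j (R(j) = 3*(-8*√j) = -24*√j)
E(c) = 2*c/(c - 24*√c) (E(c) = (c + c)/(c - 24*√c) = (2*c)/(c - 24*√c) = 2*c/(c - 24*√c))
-7069/(-447932) + E(-145)/(-101631) = -7069/(-447932) + (2*(-145)/(-145 - 24*I*√145))/(-101631) = -7069*(-1/447932) + (2*(-145)/(-145 - 24*I*√145))*(-1/101631) = 7069/447932 + (2*(-145)/(-145 - 24*I*√145))*(-1/101631) = 7069/447932 - 290/(-145 - 24*I*√145)*(-1/101631) = 7069/447932 + 290/(101631*(-145 - 24*I*√145))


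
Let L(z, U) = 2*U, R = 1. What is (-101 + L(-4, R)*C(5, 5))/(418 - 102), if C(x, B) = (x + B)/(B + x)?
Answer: -99/316 ≈ -0.31329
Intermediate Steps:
C(x, B) = 1 (C(x, B) = (B + x)/(B + x) = 1)
(-101 + L(-4, R)*C(5, 5))/(418 - 102) = (-101 + (2*1)*1)/(418 - 102) = (-101 + 2*1)/316 = (-101 + 2)*(1/316) = -99*1/316 = -99/316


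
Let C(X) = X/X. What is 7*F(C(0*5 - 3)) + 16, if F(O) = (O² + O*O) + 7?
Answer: 79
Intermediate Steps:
C(X) = 1
F(O) = 7 + 2*O² (F(O) = (O² + O²) + 7 = 2*O² + 7 = 7 + 2*O²)
7*F(C(0*5 - 3)) + 16 = 7*(7 + 2*1²) + 16 = 7*(7 + 2*1) + 16 = 7*(7 + 2) + 16 = 7*9 + 16 = 63 + 16 = 79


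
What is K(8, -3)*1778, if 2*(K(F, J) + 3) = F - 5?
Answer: -2667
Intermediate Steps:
K(F, J) = -11/2 + F/2 (K(F, J) = -3 + (F - 5)/2 = -3 + (-5 + F)/2 = -3 + (-5/2 + F/2) = -11/2 + F/2)
K(8, -3)*1778 = (-11/2 + (½)*8)*1778 = (-11/2 + 4)*1778 = -3/2*1778 = -2667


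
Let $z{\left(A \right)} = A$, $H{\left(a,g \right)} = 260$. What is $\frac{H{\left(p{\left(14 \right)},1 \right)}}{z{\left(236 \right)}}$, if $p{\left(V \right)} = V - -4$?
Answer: $\frac{65}{59} \approx 1.1017$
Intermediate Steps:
$p{\left(V \right)} = 4 + V$ ($p{\left(V \right)} = V + 4 = 4 + V$)
$\frac{H{\left(p{\left(14 \right)},1 \right)}}{z{\left(236 \right)}} = \frac{260}{236} = 260 \cdot \frac{1}{236} = \frac{65}{59}$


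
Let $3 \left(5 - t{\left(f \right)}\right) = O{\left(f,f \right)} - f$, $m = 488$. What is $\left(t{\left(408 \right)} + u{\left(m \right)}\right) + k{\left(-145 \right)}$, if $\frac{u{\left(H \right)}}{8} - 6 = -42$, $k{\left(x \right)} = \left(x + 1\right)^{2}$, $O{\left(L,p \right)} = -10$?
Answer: $\frac{61777}{3} \approx 20592.0$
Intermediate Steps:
$k{\left(x \right)} = \left(1 + x\right)^{2}$
$u{\left(H \right)} = -288$ ($u{\left(H \right)} = 48 + 8 \left(-42\right) = 48 - 336 = -288$)
$t{\left(f \right)} = \frac{25}{3} + \frac{f}{3}$ ($t{\left(f \right)} = 5 - \frac{-10 - f}{3} = 5 + \left(\frac{10}{3} + \frac{f}{3}\right) = \frac{25}{3} + \frac{f}{3}$)
$\left(t{\left(408 \right)} + u{\left(m \right)}\right) + k{\left(-145 \right)} = \left(\left(\frac{25}{3} + \frac{1}{3} \cdot 408\right) - 288\right) + \left(1 - 145\right)^{2} = \left(\left(\frac{25}{3} + 136\right) - 288\right) + \left(-144\right)^{2} = \left(\frac{433}{3} - 288\right) + 20736 = - \frac{431}{3} + 20736 = \frac{61777}{3}$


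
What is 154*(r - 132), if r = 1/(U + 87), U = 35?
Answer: -1239931/61 ≈ -20327.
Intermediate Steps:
r = 1/122 (r = 1/(35 + 87) = 1/122 ≈ 0.0081967)
154*(r - 132) = 154*(1/122 - 132) = 154*(-16103/122) = -1239931/61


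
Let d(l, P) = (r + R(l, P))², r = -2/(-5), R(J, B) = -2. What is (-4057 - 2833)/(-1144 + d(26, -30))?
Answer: 86125/14268 ≈ 6.0362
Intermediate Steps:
r = ⅖ (r = -2*(-⅕) = ⅖ ≈ 0.40000)
d(l, P) = 64/25 (d(l, P) = (⅖ - 2)² = (-8/5)² = 64/25)
(-4057 - 2833)/(-1144 + d(26, -30)) = (-4057 - 2833)/(-1144 + 64/25) = -6890/(-28536/25) = -6890*(-25/28536) = 86125/14268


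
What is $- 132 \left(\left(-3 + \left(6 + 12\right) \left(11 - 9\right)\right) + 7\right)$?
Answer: $-5280$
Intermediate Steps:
$- 132 \left(\left(-3 + \left(6 + 12\right) \left(11 - 9\right)\right) + 7\right) = - 132 \left(\left(-3 + 18 \cdot 2\right) + 7\right) = - 132 \left(\left(-3 + 36\right) + 7\right) = - 132 \left(33 + 7\right) = \left(-132\right) 40 = -5280$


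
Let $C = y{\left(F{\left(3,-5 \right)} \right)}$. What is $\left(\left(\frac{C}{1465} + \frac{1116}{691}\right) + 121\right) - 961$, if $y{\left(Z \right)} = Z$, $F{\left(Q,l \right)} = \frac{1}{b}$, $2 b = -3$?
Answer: $- \frac{2546130362}{3036945} \approx -838.39$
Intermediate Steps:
$b = - \frac{3}{2}$ ($b = \frac{1}{2} \left(-3\right) = - \frac{3}{2} \approx -1.5$)
$F{\left(Q,l \right)} = - \frac{2}{3}$ ($F{\left(Q,l \right)} = \frac{1}{- \frac{3}{2}} = - \frac{2}{3}$)
$C = - \frac{2}{3} \approx -0.66667$
$\left(\left(\frac{C}{1465} + \frac{1116}{691}\right) + 121\right) - 961 = \left(\left(- \frac{2}{3 \cdot 1465} + \frac{1116}{691}\right) + 121\right) - 961 = \left(\left(\left(- \frac{2}{3}\right) \frac{1}{1465} + 1116 \cdot \frac{1}{691}\right) + 121\right) - 961 = \left(\left(- \frac{2}{4395} + \frac{1116}{691}\right) + 121\right) - 961 = \left(\frac{4903438}{3036945} + 121\right) - 961 = \frac{372373783}{3036945} - 961 = - \frac{2546130362}{3036945}$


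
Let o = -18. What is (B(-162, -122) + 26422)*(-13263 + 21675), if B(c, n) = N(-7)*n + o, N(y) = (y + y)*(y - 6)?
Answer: 35330400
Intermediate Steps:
N(y) = 2*y*(-6 + y) (N(y) = (2*y)*(-6 + y) = 2*y*(-6 + y))
B(c, n) = -18 + 182*n (B(c, n) = (2*(-7)*(-6 - 7))*n - 18 = (2*(-7)*(-13))*n - 18 = 182*n - 18 = -18 + 182*n)
(B(-162, -122) + 26422)*(-13263 + 21675) = ((-18 + 182*(-122)) + 26422)*(-13263 + 21675) = ((-18 - 22204) + 26422)*8412 = (-22222 + 26422)*8412 = 4200*8412 = 35330400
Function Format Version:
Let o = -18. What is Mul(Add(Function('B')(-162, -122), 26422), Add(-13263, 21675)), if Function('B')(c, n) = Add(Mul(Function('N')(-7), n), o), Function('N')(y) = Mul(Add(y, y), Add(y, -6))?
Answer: 35330400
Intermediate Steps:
Function('N')(y) = Mul(2, y, Add(-6, y)) (Function('N')(y) = Mul(Mul(2, y), Add(-6, y)) = Mul(2, y, Add(-6, y)))
Function('B')(c, n) = Add(-18, Mul(182, n)) (Function('B')(c, n) = Add(Mul(Mul(2, -7, Add(-6, -7)), n), -18) = Add(Mul(Mul(2, -7, -13), n), -18) = Add(Mul(182, n), -18) = Add(-18, Mul(182, n)))
Mul(Add(Function('B')(-162, -122), 26422), Add(-13263, 21675)) = Mul(Add(Add(-18, Mul(182, -122)), 26422), Add(-13263, 21675)) = Mul(Add(Add(-18, -22204), 26422), 8412) = Mul(Add(-22222, 26422), 8412) = Mul(4200, 8412) = 35330400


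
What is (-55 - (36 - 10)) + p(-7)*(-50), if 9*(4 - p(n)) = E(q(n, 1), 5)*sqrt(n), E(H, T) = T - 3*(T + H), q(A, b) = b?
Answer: -281 - 650*I*sqrt(7)/9 ≈ -281.0 - 191.08*I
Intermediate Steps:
E(H, T) = -3*H - 2*T (E(H, T) = T - 3*(H + T) = T - (3*H + 3*T) = T + (-3*H - 3*T) = -3*H - 2*T)
p(n) = 4 + 13*sqrt(n)/9 (p(n) = 4 - (-3*1 - 2*5)*sqrt(n)/9 = 4 - (-3 - 10)*sqrt(n)/9 = 4 - (-13)*sqrt(n)/9 = 4 + 13*sqrt(n)/9)
(-55 - (36 - 10)) + p(-7)*(-50) = (-55 - (36 - 10)) + (4 + 13*sqrt(-7)/9)*(-50) = (-55 - 1*26) + (4 + 13*(I*sqrt(7))/9)*(-50) = (-55 - 26) + (4 + 13*I*sqrt(7)/9)*(-50) = -81 + (-200 - 650*I*sqrt(7)/9) = -281 - 650*I*sqrt(7)/9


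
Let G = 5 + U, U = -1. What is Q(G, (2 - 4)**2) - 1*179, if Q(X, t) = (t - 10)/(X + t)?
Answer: -719/4 ≈ -179.75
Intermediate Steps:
G = 4 (G = 5 - 1 = 4)
Q(X, t) = (-10 + t)/(X + t)
Q(G, (2 - 4)**2) - 1*179 = (-10 + (2 - 4)**2)/(4 + (2 - 4)**2) - 1*179 = (-10 + (-2)**2)/(4 + (-2)**2) - 179 = (-10 + 4)/(4 + 4) - 179 = -6/8 - 179 = (1/8)*(-6) - 179 = -3/4 - 179 = -719/4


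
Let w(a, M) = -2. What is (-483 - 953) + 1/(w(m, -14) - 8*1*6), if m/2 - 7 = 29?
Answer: -71801/50 ≈ -1436.0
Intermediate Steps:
m = 72 (m = 14 + 2*29 = 14 + 58 = 72)
(-483 - 953) + 1/(w(m, -14) - 8*1*6) = (-483 - 953) + 1/(-2 - 8*1*6) = -1436 + 1/(-2 - 8*6) = -1436 + 1/(-2 - 48) = -1436 + 1/(-50) = -1436 - 1/50 = -71801/50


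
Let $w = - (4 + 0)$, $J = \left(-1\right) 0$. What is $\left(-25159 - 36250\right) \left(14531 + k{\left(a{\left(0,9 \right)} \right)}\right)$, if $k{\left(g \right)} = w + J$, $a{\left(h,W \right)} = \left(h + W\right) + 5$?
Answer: $-892088543$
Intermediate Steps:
$a{\left(h,W \right)} = 5 + W + h$ ($a{\left(h,W \right)} = \left(W + h\right) + 5 = 5 + W + h$)
$J = 0$
$w = -4$ ($w = \left(-1\right) 4 = -4$)
$k{\left(g \right)} = -4$ ($k{\left(g \right)} = -4 + 0 = -4$)
$\left(-25159 - 36250\right) \left(14531 + k{\left(a{\left(0,9 \right)} \right)}\right) = \left(-25159 - 36250\right) \left(14531 - 4\right) = \left(-61409\right) 14527 = -892088543$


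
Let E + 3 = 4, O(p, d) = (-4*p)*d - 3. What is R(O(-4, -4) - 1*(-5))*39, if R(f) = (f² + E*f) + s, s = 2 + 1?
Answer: 147615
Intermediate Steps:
O(p, d) = -3 - 4*d*p (O(p, d) = -4*d*p - 3 = -3 - 4*d*p)
E = 1 (E = -3 + 4 = 1)
s = 3
R(f) = 3 + f + f² (R(f) = (f² + 1*f) + 3 = (f² + f) + 3 = (f + f²) + 3 = 3 + f + f²)
R(O(-4, -4) - 1*(-5))*39 = (3 + ((-3 - 4*(-4)*(-4)) - 1*(-5)) + ((-3 - 4*(-4)*(-4)) - 1*(-5))²)*39 = (3 + ((-3 - 64) + 5) + ((-3 - 64) + 5)²)*39 = (3 + (-67 + 5) + (-67 + 5)²)*39 = (3 - 62 + (-62)²)*39 = (3 - 62 + 3844)*39 = 3785*39 = 147615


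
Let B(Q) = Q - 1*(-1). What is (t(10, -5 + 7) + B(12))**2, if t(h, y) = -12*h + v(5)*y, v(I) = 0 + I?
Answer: 9409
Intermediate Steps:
B(Q) = 1 + Q (B(Q) = Q + 1 = 1 + Q)
v(I) = I
t(h, y) = -12*h + 5*y
(t(10, -5 + 7) + B(12))**2 = ((-12*10 + 5*(-5 + 7)) + (1 + 12))**2 = ((-120 + 5*2) + 13)**2 = ((-120 + 10) + 13)**2 = (-110 + 13)**2 = (-97)**2 = 9409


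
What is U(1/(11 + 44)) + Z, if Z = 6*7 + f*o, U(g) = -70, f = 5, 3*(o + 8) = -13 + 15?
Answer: -194/3 ≈ -64.667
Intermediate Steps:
o = -22/3 (o = -8 + (-13 + 15)/3 = -8 + (⅓)*2 = -8 + ⅔ = -22/3 ≈ -7.3333)
Z = 16/3 (Z = 6*7 + 5*(-22/3) = 42 - 110/3 = 16/3 ≈ 5.3333)
U(1/(11 + 44)) + Z = -70 + 16/3 = -194/3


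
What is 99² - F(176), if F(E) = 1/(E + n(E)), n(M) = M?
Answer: 3449951/352 ≈ 9801.0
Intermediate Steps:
F(E) = 1/(2*E) (F(E) = 1/(E + E) = 1/(2*E))
99² - F(176) = 99² - 1/(2*176) = 9801 - 1/(2*176) = 9801 - 1*1/352 = 9801 - 1/352 = 3449951/352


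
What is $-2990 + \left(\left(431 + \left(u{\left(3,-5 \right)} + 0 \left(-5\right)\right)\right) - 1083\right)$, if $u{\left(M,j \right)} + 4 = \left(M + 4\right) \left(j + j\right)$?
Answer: $-3716$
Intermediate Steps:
$u{\left(M,j \right)} = -4 + 2 j \left(4 + M\right)$ ($u{\left(M,j \right)} = -4 + \left(M + 4\right) \left(j + j\right) = -4 + \left(4 + M\right) 2 j = -4 + 2 j \left(4 + M\right)$)
$-2990 + \left(\left(431 + \left(u{\left(3,-5 \right)} + 0 \left(-5\right)\right)\right) - 1083\right) = -2990 + \left(\left(431 + \left(\left(-4 + 8 \left(-5\right) + 2 \cdot 3 \left(-5\right)\right) + 0 \left(-5\right)\right)\right) - 1083\right) = -2990 + \left(\left(431 + \left(\left(-4 - 40 - 30\right) + 0\right)\right) - 1083\right) = -2990 + \left(\left(431 + \left(-74 + 0\right)\right) - 1083\right) = -2990 + \left(\left(431 - 74\right) - 1083\right) = -2990 + \left(357 - 1083\right) = -2990 - 726 = -3716$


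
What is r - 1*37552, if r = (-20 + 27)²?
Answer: -37503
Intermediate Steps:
r = 49 (r = 7² = 49)
r - 1*37552 = 49 - 1*37552 = 49 - 37552 = -37503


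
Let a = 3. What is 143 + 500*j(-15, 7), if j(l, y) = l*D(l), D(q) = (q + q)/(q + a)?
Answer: -18607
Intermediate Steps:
D(q) = 2*q/(3 + q) (D(q) = (q + q)/(q + 3) = (2*q)/(3 + q) = 2*q/(3 + q))
j(l, y) = 2*l²/(3 + l) (j(l, y) = l*(2*l/(3 + l)) = 2*l²/(3 + l))
143 + 500*j(-15, 7) = 143 + 500*(2*(-15)²/(3 - 15)) = 143 + 500*(2*225/(-12)) = 143 + 500*(2*225*(-1/12)) = 143 + 500*(-75/2) = 143 - 18750 = -18607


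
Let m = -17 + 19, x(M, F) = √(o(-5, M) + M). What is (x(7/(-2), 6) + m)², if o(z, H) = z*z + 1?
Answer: 53/2 + 6*√10 ≈ 45.474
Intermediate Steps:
o(z, H) = 1 + z² (o(z, H) = z² + 1 = 1 + z²)
x(M, F) = √(26 + M) (x(M, F) = √((1 + (-5)²) + M) = √((1 + 25) + M) = √(26 + M))
m = 2
(x(7/(-2), 6) + m)² = (√(26 + 7/(-2)) + 2)² = (√(26 + 7*(-½)) + 2)² = (√(26 - 7/2) + 2)² = (√(45/2) + 2)² = (3*√10/2 + 2)² = (2 + 3*√10/2)²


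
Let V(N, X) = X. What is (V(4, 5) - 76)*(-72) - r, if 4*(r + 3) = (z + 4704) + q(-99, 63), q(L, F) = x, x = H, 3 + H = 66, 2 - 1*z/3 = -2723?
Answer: 3759/2 ≈ 1879.5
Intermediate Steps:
z = 8175 (z = 6 - 3*(-2723) = 6 + 8169 = 8175)
H = 63 (H = -3 + 66 = 63)
x = 63
q(L, F) = 63
r = 6465/2 (r = -3 + ((8175 + 4704) + 63)/4 = -3 + (12879 + 63)/4 = -3 + (¼)*12942 = -3 + 6471/2 = 6465/2 ≈ 3232.5)
(V(4, 5) - 76)*(-72) - r = (5 - 76)*(-72) - 1*6465/2 = -71*(-72) - 6465/2 = 5112 - 6465/2 = 3759/2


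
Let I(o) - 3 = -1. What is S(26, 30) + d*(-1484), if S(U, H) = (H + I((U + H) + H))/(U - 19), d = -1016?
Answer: 10554240/7 ≈ 1.5077e+6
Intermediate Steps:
I(o) = 2 (I(o) = 3 - 1 = 2)
S(U, H) = (2 + H)/(-19 + U) (S(U, H) = (H + 2)/(U - 19) = (2 + H)/(-19 + U))
S(26, 30) + d*(-1484) = (2 + 30)/(-19 + 26) - 1016*(-1484) = 32/7 + 1507744 = 10554240/7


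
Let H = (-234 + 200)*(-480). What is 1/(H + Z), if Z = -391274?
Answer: -1/374954 ≈ -2.6670e-6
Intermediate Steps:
H = 16320 (H = -34*(-480) = 16320)
1/(H + Z) = 1/(16320 - 391274) = 1/(-374954) = -1/374954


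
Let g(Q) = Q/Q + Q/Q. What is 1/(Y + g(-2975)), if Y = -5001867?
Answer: -1/5001865 ≈ -1.9993e-7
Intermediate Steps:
g(Q) = 2 (g(Q) = 1 + 1 = 2)
1/(Y + g(-2975)) = 1/(-5001867 + 2) = 1/(-5001865) = -1/5001865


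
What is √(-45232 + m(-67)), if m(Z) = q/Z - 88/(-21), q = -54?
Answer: I*√89533592358/1407 ≈ 212.67*I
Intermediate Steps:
m(Z) = 88/21 - 54/Z (m(Z) = -54/Z - 88/(-21) = -54/Z - 88*(-1/21) = -54/Z + 88/21 = 88/21 - 54/Z)
√(-45232 + m(-67)) = √(-45232 + (88/21 - 54/(-67))) = √(-45232 + (88/21 - 54*(-1/67))) = √(-45232 + (88/21 + 54/67)) = √(-45232 + 7030/1407) = √(-63634394/1407) = I*√89533592358/1407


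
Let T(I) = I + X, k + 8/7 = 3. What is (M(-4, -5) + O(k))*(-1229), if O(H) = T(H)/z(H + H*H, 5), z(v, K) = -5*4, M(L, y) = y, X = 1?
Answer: 44244/7 ≈ 6320.6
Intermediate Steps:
k = 13/7 (k = -8/7 + 3 = 13/7 ≈ 1.8571)
z(v, K) = -20
T(I) = 1 + I (T(I) = I + 1 = 1 + I)
O(H) = -1/20 - H/20 (O(H) = (1 + H)/(-20) = (1 + H)*(-1/20) = -1/20 - H/20)
(M(-4, -5) + O(k))*(-1229) = (-5 + (-1/20 - 1/20*13/7))*(-1229) = (-5 + (-1/20 - 13/140))*(-1229) = (-5 - 1/7)*(-1229) = -36/7*(-1229) = 44244/7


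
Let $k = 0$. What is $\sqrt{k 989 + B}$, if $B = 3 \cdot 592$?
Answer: $4 \sqrt{111} \approx 42.143$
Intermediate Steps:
$B = 1776$
$\sqrt{k 989 + B} = \sqrt{0 \cdot 989 + 1776} = \sqrt{0 + 1776} = \sqrt{1776} = 4 \sqrt{111}$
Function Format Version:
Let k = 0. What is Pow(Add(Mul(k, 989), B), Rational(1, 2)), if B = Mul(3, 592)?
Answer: Mul(4, Pow(111, Rational(1, 2))) ≈ 42.143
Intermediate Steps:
B = 1776
Pow(Add(Mul(k, 989), B), Rational(1, 2)) = Pow(Add(Mul(0, 989), 1776), Rational(1, 2)) = Pow(Add(0, 1776), Rational(1, 2)) = Pow(1776, Rational(1, 2)) = Mul(4, Pow(111, Rational(1, 2)))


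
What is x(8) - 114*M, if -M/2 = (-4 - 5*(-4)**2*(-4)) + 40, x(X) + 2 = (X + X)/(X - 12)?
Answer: 81162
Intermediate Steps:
x(X) = -2 + 2*X/(-12 + X) (x(X) = -2 + (X + X)/(X - 12) = -2 + (2*X)/(-12 + X) = -2 + 2*X/(-12 + X))
M = -712 (M = -2*((-4 - 5*(-4)**2*(-4)) + 40) = -2*((-4 - 5*16*(-4)) + 40) = -2*((-4 - 80*(-4)) + 40) = -2*((-4 + 320) + 40) = -2*(316 + 40) = -2*356 = -712)
x(8) - 114*M = 24/(-12 + 8) - 114*(-712) = 24/(-4) + 81168 = 24*(-1/4) + 81168 = -6 + 81168 = 81162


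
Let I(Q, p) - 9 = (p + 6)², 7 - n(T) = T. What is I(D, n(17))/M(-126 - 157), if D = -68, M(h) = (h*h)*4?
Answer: 25/320356 ≈ 7.8038e-5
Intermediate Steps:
n(T) = 7 - T
M(h) = 4*h² (M(h) = h²*4 = 4*h²)
I(Q, p) = 9 + (6 + p)² (I(Q, p) = 9 + (p + 6)² = 9 + (6 + p)²)
I(D, n(17))/M(-126 - 157) = (9 + (6 + (7 - 1*17))²)/((4*(-126 - 157)²)) = (9 + (6 + (7 - 17))²)/((4*(-283)²)) = (9 + (6 - 10)²)/((4*80089)) = (9 + (-4)²)/320356 = (9 + 16)*(1/320356) = 25*(1/320356) = 25/320356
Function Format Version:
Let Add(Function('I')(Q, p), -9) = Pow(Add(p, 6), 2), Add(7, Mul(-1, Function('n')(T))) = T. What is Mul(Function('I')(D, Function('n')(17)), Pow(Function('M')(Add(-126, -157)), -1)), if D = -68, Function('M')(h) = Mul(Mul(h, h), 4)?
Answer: Rational(25, 320356) ≈ 7.8038e-5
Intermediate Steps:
Function('n')(T) = Add(7, Mul(-1, T))
Function('M')(h) = Mul(4, Pow(h, 2)) (Function('M')(h) = Mul(Pow(h, 2), 4) = Mul(4, Pow(h, 2)))
Function('I')(Q, p) = Add(9, Pow(Add(6, p), 2)) (Function('I')(Q, p) = Add(9, Pow(Add(p, 6), 2)) = Add(9, Pow(Add(6, p), 2)))
Mul(Function('I')(D, Function('n')(17)), Pow(Function('M')(Add(-126, -157)), -1)) = Mul(Add(9, Pow(Add(6, Add(7, Mul(-1, 17))), 2)), Pow(Mul(4, Pow(Add(-126, -157), 2)), -1)) = Mul(Add(9, Pow(Add(6, Add(7, -17)), 2)), Pow(Mul(4, Pow(-283, 2)), -1)) = Mul(Add(9, Pow(Add(6, -10), 2)), Pow(Mul(4, 80089), -1)) = Mul(Add(9, Pow(-4, 2)), Pow(320356, -1)) = Mul(Add(9, 16), Rational(1, 320356)) = Mul(25, Rational(1, 320356)) = Rational(25, 320356)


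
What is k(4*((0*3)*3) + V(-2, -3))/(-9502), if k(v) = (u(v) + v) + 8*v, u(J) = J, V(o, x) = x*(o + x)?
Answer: -75/4751 ≈ -0.015786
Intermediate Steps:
k(v) = 10*v (k(v) = (v + v) + 8*v = 2*v + 8*v = 10*v)
k(4*((0*3)*3) + V(-2, -3))/(-9502) = (10*(4*((0*3)*3) - 3*(-2 - 3)))/(-9502) = (10*(4*(0*3) - 3*(-5)))*(-1/9502) = (10*(4*0 + 15))*(-1/9502) = (10*(0 + 15))*(-1/9502) = (10*15)*(-1/9502) = 150*(-1/9502) = -75/4751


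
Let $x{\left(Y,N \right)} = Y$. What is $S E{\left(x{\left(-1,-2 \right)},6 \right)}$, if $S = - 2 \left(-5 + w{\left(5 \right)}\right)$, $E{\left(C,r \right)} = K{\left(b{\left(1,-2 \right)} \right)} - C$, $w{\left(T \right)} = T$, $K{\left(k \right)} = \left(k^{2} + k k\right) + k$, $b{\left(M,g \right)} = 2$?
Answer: $0$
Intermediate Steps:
$K{\left(k \right)} = k + 2 k^{2}$ ($K{\left(k \right)} = \left(k^{2} + k^{2}\right) + k = 2 k^{2} + k = k + 2 k^{2}$)
$E{\left(C,r \right)} = 10 - C$ ($E{\left(C,r \right)} = 2 \left(1 + 2 \cdot 2\right) - C = 2 \left(1 + 4\right) - C = 2 \cdot 5 - C = 10 - C$)
$S = 0$ ($S = - 2 \left(-5 + 5\right) = \left(-2\right) 0 = 0$)
$S E{\left(x{\left(-1,-2 \right)},6 \right)} = 0 \left(10 - -1\right) = 0 \left(10 + 1\right) = 0 \cdot 11 = 0$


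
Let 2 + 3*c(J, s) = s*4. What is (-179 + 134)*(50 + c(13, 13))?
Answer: -3000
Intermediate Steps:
c(J, s) = -⅔ + 4*s/3 (c(J, s) = -⅔ + (s*4)/3 = -⅔ + (4*s)/3 = -⅔ + 4*s/3)
(-179 + 134)*(50 + c(13, 13)) = (-179 + 134)*(50 + (-⅔ + (4/3)*13)) = -45*(50 + (-⅔ + 52/3)) = -45*(50 + 50/3) = -45*200/3 = -3000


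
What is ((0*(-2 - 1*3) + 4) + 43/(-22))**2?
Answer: 2025/484 ≈ 4.1839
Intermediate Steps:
((0*(-2 - 1*3) + 4) + 43/(-22))**2 = ((0*(-2 - 3) + 4) + 43*(-1/22))**2 = ((0*(-5) + 4) - 43/22)**2 = ((0 + 4) - 43/22)**2 = (4 - 43/22)**2 = (45/22)**2 = 2025/484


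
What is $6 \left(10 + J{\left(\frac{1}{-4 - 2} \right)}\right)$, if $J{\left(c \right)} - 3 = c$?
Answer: $77$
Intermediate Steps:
$J{\left(c \right)} = 3 + c$
$6 \left(10 + J{\left(\frac{1}{-4 - 2} \right)}\right) = 6 \left(10 + \left(3 + \frac{1}{-4 - 2}\right)\right) = 6 \left(10 + \left(3 + \frac{1}{-6}\right)\right) = 6 \left(10 + \left(3 - \frac{1}{6}\right)\right) = 6 \left(10 + \frac{17}{6}\right) = 6 \cdot \frac{77}{6} = 77$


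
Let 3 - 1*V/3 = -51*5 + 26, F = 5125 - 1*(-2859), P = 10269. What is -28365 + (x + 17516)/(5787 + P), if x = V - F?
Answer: -113854553/4014 ≈ -28364.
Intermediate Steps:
F = 7984 (F = 5125 + 2859 = 7984)
V = 696 (V = 9 - 3*(-51*5 + 26) = 9 - 3*(-255 + 26) = 9 - 3*(-229) = 9 + 687 = 696)
x = -7288 (x = 696 - 1*7984 = 696 - 7984 = -7288)
-28365 + (x + 17516)/(5787 + P) = -28365 + (-7288 + 17516)/(5787 + 10269) = -28365 + 10228/16056 = -28365 + 10228*(1/16056) = -28365 + 2557/4014 = -113854553/4014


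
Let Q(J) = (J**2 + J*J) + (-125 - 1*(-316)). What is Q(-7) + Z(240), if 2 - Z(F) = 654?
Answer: -363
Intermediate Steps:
Z(F) = -652 (Z(F) = 2 - 1*654 = 2 - 654 = -652)
Q(J) = 191 + 2*J**2 (Q(J) = (J**2 + J**2) + (-125 + 316) = 2*J**2 + 191 = 191 + 2*J**2)
Q(-7) + Z(240) = (191 + 2*(-7)**2) - 652 = (191 + 2*49) - 652 = (191 + 98) - 652 = 289 - 652 = -363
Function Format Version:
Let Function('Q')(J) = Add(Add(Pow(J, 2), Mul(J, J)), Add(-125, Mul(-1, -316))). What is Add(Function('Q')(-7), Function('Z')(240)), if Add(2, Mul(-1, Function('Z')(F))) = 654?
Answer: -363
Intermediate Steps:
Function('Z')(F) = -652 (Function('Z')(F) = Add(2, Mul(-1, 654)) = Add(2, -654) = -652)
Function('Q')(J) = Add(191, Mul(2, Pow(J, 2))) (Function('Q')(J) = Add(Add(Pow(J, 2), Pow(J, 2)), Add(-125, 316)) = Add(Mul(2, Pow(J, 2)), 191) = Add(191, Mul(2, Pow(J, 2))))
Add(Function('Q')(-7), Function('Z')(240)) = Add(Add(191, Mul(2, Pow(-7, 2))), -652) = Add(Add(191, Mul(2, 49)), -652) = Add(Add(191, 98), -652) = Add(289, -652) = -363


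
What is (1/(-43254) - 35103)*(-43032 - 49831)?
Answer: 140998086871669/43254 ≈ 3.2598e+9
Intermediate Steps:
(1/(-43254) - 35103)*(-43032 - 49831) = (-1/43254 - 35103)*(-92863) = -1518345163/43254*(-92863) = 140998086871669/43254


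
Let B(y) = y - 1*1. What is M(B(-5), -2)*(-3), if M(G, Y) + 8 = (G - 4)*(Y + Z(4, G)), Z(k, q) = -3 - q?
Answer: 54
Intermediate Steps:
B(y) = -1 + y (B(y) = y - 1 = -1 + y)
M(G, Y) = -8 + (-4 + G)*(-3 + Y - G) (M(G, Y) = -8 + (G - 4)*(Y + (-3 - G)) = -8 + (-4 + G)*(-3 + Y - G))
M(B(-5), -2)*(-3) = (4 + (-1 - 5) - (-1 - 5)² - 4*(-2) + (-1 - 5)*(-2))*(-3) = (4 - 6 - 1*(-6)² + 8 - 6*(-2))*(-3) = (4 - 6 - 1*36 + 8 + 12)*(-3) = (4 - 6 - 36 + 8 + 12)*(-3) = -18*(-3) = 54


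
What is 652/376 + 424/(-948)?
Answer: 28667/22278 ≈ 1.2868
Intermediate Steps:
652/376 + 424/(-948) = 652*(1/376) + 424*(-1/948) = 163/94 - 106/237 = 28667/22278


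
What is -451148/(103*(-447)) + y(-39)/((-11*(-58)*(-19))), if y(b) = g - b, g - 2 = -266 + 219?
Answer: 2734546151/279054501 ≈ 9.7993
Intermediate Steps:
g = -45 (g = 2 + (-266 + 219) = 2 - 47 = -45)
y(b) = -45 - b
-451148/(103*(-447)) + y(-39)/((-11*(-58)*(-19))) = -451148/(103*(-447)) + (-45 - 1*(-39))/((-11*(-58)*(-19))) = -451148/(-46041) + (-45 + 39)/((638*(-19))) = -451148*(-1/46041) - 6/(-12122) = 451148/46041 - 6*(-1/12122) = 451148/46041 + 3/6061 = 2734546151/279054501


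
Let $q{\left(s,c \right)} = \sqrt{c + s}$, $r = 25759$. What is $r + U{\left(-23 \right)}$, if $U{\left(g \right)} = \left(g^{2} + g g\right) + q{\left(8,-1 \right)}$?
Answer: $26817 + \sqrt{7} \approx 26820.0$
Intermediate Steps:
$U{\left(g \right)} = \sqrt{7} + 2 g^{2}$ ($U{\left(g \right)} = \left(g^{2} + g g\right) + \sqrt{-1 + 8} = \left(g^{2} + g^{2}\right) + \sqrt{7} = 2 g^{2} + \sqrt{7} = \sqrt{7} + 2 g^{2}$)
$r + U{\left(-23 \right)} = 25759 + \left(\sqrt{7} + 2 \left(-23\right)^{2}\right) = 25759 + \left(\sqrt{7} + 2 \cdot 529\right) = 25759 + \left(\sqrt{7} + 1058\right) = 25759 + \left(1058 + \sqrt{7}\right) = 26817 + \sqrt{7}$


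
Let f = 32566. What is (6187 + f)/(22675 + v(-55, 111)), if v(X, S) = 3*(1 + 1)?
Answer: 38753/22681 ≈ 1.7086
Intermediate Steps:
v(X, S) = 6 (v(X, S) = 3*2 = 6)
(6187 + f)/(22675 + v(-55, 111)) = (6187 + 32566)/(22675 + 6) = 38753/22681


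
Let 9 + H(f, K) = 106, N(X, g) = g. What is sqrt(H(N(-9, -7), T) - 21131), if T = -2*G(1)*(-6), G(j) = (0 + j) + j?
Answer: I*sqrt(21034) ≈ 145.03*I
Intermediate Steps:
G(j) = 2*j (G(j) = j + j = 2*j)
T = 24 (T = -4*(-6) = 24)
H(f, K) = 97 (H(f, K) = -9 + 106 = 97)
sqrt(H(N(-9, -7), T) - 21131) = sqrt(97 - 21131) = sqrt(-21034) = I*sqrt(21034)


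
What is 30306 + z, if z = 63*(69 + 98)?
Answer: 40827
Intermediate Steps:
z = 10521 (z = 63*167 = 10521)
30306 + z = 30306 + 10521 = 40827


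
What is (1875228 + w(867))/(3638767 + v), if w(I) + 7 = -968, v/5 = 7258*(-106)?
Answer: -1874253/207973 ≈ -9.0120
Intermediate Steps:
v = -3846740 (v = 5*(7258*(-106)) = 5*(-769348) = -3846740)
w(I) = -975 (w(I) = -7 - 968 = -975)
(1875228 + w(867))/(3638767 + v) = (1875228 - 975)/(3638767 - 3846740) = 1874253/(-207973) = 1874253*(-1/207973) = -1874253/207973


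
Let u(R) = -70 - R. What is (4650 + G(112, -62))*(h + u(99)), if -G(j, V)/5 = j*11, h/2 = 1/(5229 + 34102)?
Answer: 10036874870/39331 ≈ 2.5519e+5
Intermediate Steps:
h = 2/39331 (h = 2/(5229 + 34102) = 2/39331 ≈ 5.0850e-5)
G(j, V) = -55*j (G(j, V) = -5*j*11 = -55*j)
(4650 + G(112, -62))*(h + u(99)) = (4650 - 55*112)*(2/39331 + (-70 - 1*99)) = (4650 - 6160)*(2/39331 + (-70 - 99)) = -1510*(2/39331 - 169) = -1510*(-6646937/39331) = 10036874870/39331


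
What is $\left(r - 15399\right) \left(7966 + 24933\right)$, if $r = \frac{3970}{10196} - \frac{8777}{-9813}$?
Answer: $- \frac{25341985506748525}{50026674} \approx -5.0657 \cdot 10^{8}$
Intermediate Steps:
$r = \frac{64223951}{50026674}$ ($r = 3970 \cdot \frac{1}{10196} - - \frac{8777}{9813} = \frac{1985}{5098} + \frac{8777}{9813} = \frac{64223951}{50026674} \approx 1.2838$)
$\left(r - 15399\right) \left(7966 + 24933\right) = \left(\frac{64223951}{50026674} - 15399\right) \left(7966 + 24933\right) = \left(- \frac{770296528975}{50026674}\right) 32899 = - \frac{25341985506748525}{50026674}$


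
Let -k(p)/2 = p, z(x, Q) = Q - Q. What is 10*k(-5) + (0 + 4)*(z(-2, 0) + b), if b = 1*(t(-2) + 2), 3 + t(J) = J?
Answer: 88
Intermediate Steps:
t(J) = -3 + J
z(x, Q) = 0
b = -3 (b = 1*((-3 - 2) + 2) = 1*(-5 + 2) = 1*(-3) = -3)
k(p) = -2*p
10*k(-5) + (0 + 4)*(z(-2, 0) + b) = 10*(-2*(-5)) + (0 + 4)*(0 - 3) = 10*10 + 4*(-3) = 100 - 12 = 88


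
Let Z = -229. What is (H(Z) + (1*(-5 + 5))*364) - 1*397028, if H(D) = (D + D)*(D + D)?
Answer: -187264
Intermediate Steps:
H(D) = 4*D**2 (H(D) = (2*D)*(2*D) = 4*D**2)
(H(Z) + (1*(-5 + 5))*364) - 1*397028 = (4*(-229)**2 + (1*(-5 + 5))*364) - 1*397028 = (4*52441 + (1*0)*364) - 397028 = (209764 + 0*364) - 397028 = (209764 + 0) - 397028 = 209764 - 397028 = -187264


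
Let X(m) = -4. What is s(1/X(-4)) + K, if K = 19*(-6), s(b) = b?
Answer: -457/4 ≈ -114.25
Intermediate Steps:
K = -114
s(1/X(-4)) + K = 1/(-4) - 114 = -¼ - 114 = -457/4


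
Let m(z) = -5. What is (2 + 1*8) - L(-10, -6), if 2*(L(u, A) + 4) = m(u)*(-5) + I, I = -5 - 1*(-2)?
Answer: 3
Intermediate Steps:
I = -3 (I = -5 + 2 = -3)
L(u, A) = 7 (L(u, A) = -4 + (-5*(-5) - 3)/2 = -4 + (25 - 3)/2 = -4 + (1/2)*22 = -4 + 11 = 7)
(2 + 1*8) - L(-10, -6) = (2 + 1*8) - 1*7 = (2 + 8) - 7 = 10 - 7 = 3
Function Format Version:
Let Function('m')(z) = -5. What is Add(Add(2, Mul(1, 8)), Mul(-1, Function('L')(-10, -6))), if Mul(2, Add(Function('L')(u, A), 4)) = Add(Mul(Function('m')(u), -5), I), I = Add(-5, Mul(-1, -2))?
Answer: 3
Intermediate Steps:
I = -3 (I = Add(-5, 2) = -3)
Function('L')(u, A) = 7 (Function('L')(u, A) = Add(-4, Mul(Rational(1, 2), Add(Mul(-5, -5), -3))) = Add(-4, Mul(Rational(1, 2), Add(25, -3))) = Add(-4, Mul(Rational(1, 2), 22)) = Add(-4, 11) = 7)
Add(Add(2, Mul(1, 8)), Mul(-1, Function('L')(-10, -6))) = Add(Add(2, Mul(1, 8)), Mul(-1, 7)) = Add(Add(2, 8), -7) = Add(10, -7) = 3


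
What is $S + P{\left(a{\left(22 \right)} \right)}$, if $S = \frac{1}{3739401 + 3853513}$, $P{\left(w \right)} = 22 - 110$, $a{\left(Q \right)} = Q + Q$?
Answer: $- \frac{668176431}{7592914} \approx -88.0$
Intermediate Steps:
$a{\left(Q \right)} = 2 Q$
$P{\left(w \right)} = -88$ ($P{\left(w \right)} = 22 - 110 = -88$)
$S = \frac{1}{7592914} \approx 1.317 \cdot 10^{-7}$
$S + P{\left(a{\left(22 \right)} \right)} = \frac{1}{7592914} - 88 = - \frac{668176431}{7592914}$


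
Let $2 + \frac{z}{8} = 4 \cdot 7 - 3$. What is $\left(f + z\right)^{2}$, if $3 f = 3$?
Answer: $34225$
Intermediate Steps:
$f = 1$ ($f = \frac{1}{3} \cdot 3 = 1$)
$z = 184$ ($z = -16 + 8 \left(4 \cdot 7 - 3\right) = -16 + 8 \left(28 - 3\right) = -16 + 8 \cdot 25 = -16 + 200 = 184$)
$\left(f + z\right)^{2} = \left(1 + 184\right)^{2} = 185^{2} = 34225$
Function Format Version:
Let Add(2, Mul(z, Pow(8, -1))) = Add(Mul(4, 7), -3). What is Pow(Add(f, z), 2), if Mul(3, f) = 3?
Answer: 34225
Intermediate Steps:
f = 1 (f = Mul(Rational(1, 3), 3) = 1)
z = 184 (z = Add(-16, Mul(8, Add(Mul(4, 7), -3))) = Add(-16, Mul(8, Add(28, -3))) = Add(-16, Mul(8, 25)) = Add(-16, 200) = 184)
Pow(Add(f, z), 2) = Pow(Add(1, 184), 2) = Pow(185, 2) = 34225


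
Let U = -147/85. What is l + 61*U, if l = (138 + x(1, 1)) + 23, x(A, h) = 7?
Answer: 5313/85 ≈ 62.506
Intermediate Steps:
U = -147/85 (U = -147*1/85 = -147/85 ≈ -1.7294)
l = 168 (l = (138 + 7) + 23 = 145 + 23 = 168)
l + 61*U = 168 + 61*(-147/85) = 168 - 8967/85 = 5313/85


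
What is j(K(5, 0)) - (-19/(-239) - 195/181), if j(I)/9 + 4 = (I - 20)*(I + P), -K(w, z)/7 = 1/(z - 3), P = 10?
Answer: -86345057/43259 ≈ -1996.0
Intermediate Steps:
K(w, z) = -7/(-3 + z) (K(w, z) = -7/(z - 3) = -7/(-3 + z))
j(I) = -36 + 9*(-20 + I)*(10 + I) (j(I) = -36 + 9*((I - 20)*(I + 10)) = -36 + 9*((-20 + I)*(10 + I)) = -36 + 9*(-20 + I)*(10 + I))
j(K(5, 0)) - (-19/(-239) - 195/181) = (-1836 - (-630)/(-3 + 0) + 9*(-7/(-3 + 0))²) - (-19/(-239) - 195/181) = (-1836 - (-630)/(-3) + 9*(-7/(-3))²) - (-19*(-1/239) - 195*1/181) = (-1836 - (-630)*(-1)/3 + 9*(-7*(-⅓))²) - (19/239 - 195/181) = (-1836 - 90*7/3 + 9*(7/3)²) - 1*(-43166/43259) = (-1836 - 210 + 9*(49/9)) + 43166/43259 = (-1836 - 210 + 49) + 43166/43259 = -1997 + 43166/43259 = -86345057/43259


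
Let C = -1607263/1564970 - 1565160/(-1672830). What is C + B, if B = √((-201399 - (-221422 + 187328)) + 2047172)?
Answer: -7974977303/87264292170 + √1879867 ≈ 1371.0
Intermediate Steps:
C = -7974977303/87264292170 (C = -1607263*1/1564970 - 1565160*(-1/1672830) = -1607263/1564970 + 52172/55761 = -7974977303/87264292170 ≈ -0.091389)
B = √1879867 (B = √((-201399 - 1*(-34094)) + 2047172) = √((-201399 + 34094) + 2047172) = √(-167305 + 2047172) = √1879867 ≈ 1371.1)
C + B = -7974977303/87264292170 + √1879867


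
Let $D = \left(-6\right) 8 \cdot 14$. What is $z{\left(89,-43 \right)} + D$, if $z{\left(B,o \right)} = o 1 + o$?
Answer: $-758$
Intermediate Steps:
$z{\left(B,o \right)} = 2 o$ ($z{\left(B,o \right)} = o + o = 2 o$)
$D = -672$ ($D = \left(-48\right) 14 = -672$)
$z{\left(89,-43 \right)} + D = 2 \left(-43\right) - 672 = -86 - 672 = -758$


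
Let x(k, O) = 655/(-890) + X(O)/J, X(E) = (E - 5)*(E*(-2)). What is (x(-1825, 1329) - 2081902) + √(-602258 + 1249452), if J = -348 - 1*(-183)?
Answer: -20173022393/9790 + √647194 ≈ -2.0598e+6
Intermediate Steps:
X(E) = -2*E*(-5 + E) (X(E) = (-5 + E)*(-2*E) = -2*E*(-5 + E))
J = -165 (J = -348 + 183 = -165)
x(k, O) = -131/178 - 2*O*(5 - O)/165 (x(k, O) = 655/(-890) + (2*O*(5 - O))/(-165) = 655*(-1/890) + (2*O*(5 - O))*(-1/165) = -131/178 - 2*O*(5 - O)/165)
(x(-1825, 1329) - 2081902) + √(-602258 + 1249452) = ((-131/178 + (2/165)*1329*(-5 + 1329)) - 2081902) + √(-602258 + 1249452) = ((-131/178 + (2/165)*1329*1324) - 2081902) + √647194 = ((-131/178 + 1173064/55) - 2081902) + √647194 = (208798187/9790 - 2081902) + √647194 = -20173022393/9790 + √647194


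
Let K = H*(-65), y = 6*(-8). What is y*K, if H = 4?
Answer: 12480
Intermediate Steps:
y = -48
K = -260 (K = 4*(-65) = -260)
y*K = -48*(-260) = 12480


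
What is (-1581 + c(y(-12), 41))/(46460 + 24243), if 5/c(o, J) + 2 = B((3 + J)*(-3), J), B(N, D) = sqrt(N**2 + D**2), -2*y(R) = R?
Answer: -30198671/1350498003 + 5*sqrt(19105)/1350498003 ≈ -0.022361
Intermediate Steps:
y(R) = -R/2
B(N, D) = sqrt(D**2 + N**2)
c(o, J) = 5/(-2 + sqrt(J**2 + (-9 - 3*J)**2)) (c(o, J) = 5/(-2 + sqrt(J**2 + ((3 + J)*(-3))**2)) = 5/(-2 + sqrt(J**2 + (-9 - 3*J)**2)))
(-1581 + c(y(-12), 41))/(46460 + 24243) = (-1581 + 5/(-2 + sqrt(41**2 + 9*(3 + 41)**2)))/(46460 + 24243) = (-1581 + 5/(-2 + sqrt(1681 + 9*44**2)))/70703 = (-1581 + 5/(-2 + sqrt(1681 + 9*1936)))*(1/70703) = (-1581 + 5/(-2 + sqrt(1681 + 17424)))*(1/70703) = (-1581 + 5/(-2 + sqrt(19105)))*(1/70703) = -93/4159 + 5/(70703*(-2 + sqrt(19105)))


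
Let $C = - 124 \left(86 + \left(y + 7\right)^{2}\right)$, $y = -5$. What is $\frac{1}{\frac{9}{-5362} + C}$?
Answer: $- \frac{5362}{59839929} \approx -8.9606 \cdot 10^{-5}$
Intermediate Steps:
$C = -11160$ ($C = - 124 \left(86 + \left(-5 + 7\right)^{2}\right) = - 124 \left(86 + 2^{2}\right) = - 124 \left(86 + 4\right) = \left(-124\right) 90 = -11160$)
$\frac{1}{\frac{9}{-5362} + C} = \frac{1}{\frac{9}{-5362} - 11160} = \frac{1}{9 \left(- \frac{1}{5362}\right) - 11160} = \frac{1}{- \frac{9}{5362} - 11160} = \frac{1}{- \frac{59839929}{5362}} = - \frac{5362}{59839929}$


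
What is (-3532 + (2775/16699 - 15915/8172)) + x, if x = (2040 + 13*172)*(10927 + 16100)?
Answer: 5256780294788825/45488076 ≈ 1.1556e+8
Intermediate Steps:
x = 115567452 (x = (2040 + 2236)*27027 = 4276*27027 = 115567452)
(-3532 + (2775/16699 - 15915/8172)) + x = (-3532 + (2775/16699 - 15915/8172)) + 115567452 = (-3532 + (2775*(1/16699) - 15915*1/8172)) + 115567452 = (-3532 + (2775/16699 - 5305/2724)) + 115567452 = (-3532 - 81029095/45488076) + 115567452 = -160744913527/45488076 + 115567452 = 5256780294788825/45488076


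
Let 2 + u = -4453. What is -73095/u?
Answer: 443/27 ≈ 16.407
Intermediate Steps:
u = -4455 (u = -2 - 4453 = -4455)
-73095/u = -73095/(-4455) = -73095*(-1/4455) = 443/27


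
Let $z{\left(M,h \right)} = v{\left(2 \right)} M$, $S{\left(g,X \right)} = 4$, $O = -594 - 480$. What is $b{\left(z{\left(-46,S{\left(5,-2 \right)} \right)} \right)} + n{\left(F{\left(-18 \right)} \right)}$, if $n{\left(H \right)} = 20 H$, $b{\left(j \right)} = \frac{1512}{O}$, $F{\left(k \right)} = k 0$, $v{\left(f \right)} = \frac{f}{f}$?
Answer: $- \frac{252}{179} \approx -1.4078$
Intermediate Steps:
$O = -1074$
$v{\left(f \right)} = 1$
$F{\left(k \right)} = 0$
$z{\left(M,h \right)} = M$ ($z{\left(M,h \right)} = 1 M = M$)
$b{\left(j \right)} = - \frac{252}{179}$ ($b{\left(j \right)} = \frac{1512}{-1074} = 1512 \left(- \frac{1}{1074}\right) = - \frac{252}{179}$)
$b{\left(z{\left(-46,S{\left(5,-2 \right)} \right)} \right)} + n{\left(F{\left(-18 \right)} \right)} = - \frac{252}{179} + 20 \cdot 0 = - \frac{252}{179} + 0 = - \frac{252}{179}$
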